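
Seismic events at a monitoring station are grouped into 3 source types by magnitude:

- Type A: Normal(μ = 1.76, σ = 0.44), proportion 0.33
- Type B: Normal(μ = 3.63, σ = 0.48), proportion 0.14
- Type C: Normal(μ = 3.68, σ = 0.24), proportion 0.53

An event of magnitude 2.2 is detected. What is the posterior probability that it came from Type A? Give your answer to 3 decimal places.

Posterior ∝ prior × likelihood, so P(k | x) ∝ π_k f_k(x); normalise over all components.
Component likelihoods at x = 2.2:
  L_A = 0.549933
  L_B = 0.00982636
  L_C = 9.18484e-09
Multiply by the mixture weights:
  π_A·L_A = 0.33 × 0.549933 = 0.181478
  π_B·L_B = 0.14 × 0.00982636 = 0.00137569
  π_C·L_C = 0.53 × 9.18484e-09 = 4.86797e-09
Denominator: 0.181478 + 0.00137569 + 4.86797e-09 = 0.182854
Responsibility of Type A: 0.181478 / 0.182854 ≈ 0.992

0.992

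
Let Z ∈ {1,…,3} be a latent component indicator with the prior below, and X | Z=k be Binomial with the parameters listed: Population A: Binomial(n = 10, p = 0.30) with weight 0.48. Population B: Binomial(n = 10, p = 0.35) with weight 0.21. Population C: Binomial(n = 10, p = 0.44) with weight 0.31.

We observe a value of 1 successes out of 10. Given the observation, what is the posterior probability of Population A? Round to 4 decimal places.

0.7199

Posterior ∝ prior × likelihood, so P(k | x) ∝ π_k f_k(x); normalise over all components.
Evaluate each component's likelihood at the observed value:
  L_A = 0.121061
  L_B = 0.0724917
  L_C = 0.0238311
Prior × likelihood for each component:
  π_A·L_A = 0.48 × 0.121061 = 0.0581092
  π_B·L_B = 0.21 × 0.0724917 = 0.0152233
  π_C·L_C = 0.31 × 0.0238311 = 0.00738766
Evidence: 0.0581092 + 0.0152233 + 0.00738766 = 0.0807201
P(Population A | 1 successes out of 10) = 0.0581092 / 0.0807201 ≈ 0.7199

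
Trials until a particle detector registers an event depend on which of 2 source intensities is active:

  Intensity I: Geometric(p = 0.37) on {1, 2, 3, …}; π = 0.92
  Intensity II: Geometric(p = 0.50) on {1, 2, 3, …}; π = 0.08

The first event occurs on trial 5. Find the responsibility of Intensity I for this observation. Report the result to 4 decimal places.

By Bayes' theorem, P(k | x) = w_k f_k(x) / Σ_j w_j f_j(x).
Component likelihoods at x = 5:
  p_I = 0.058286
  p_II = 0.03125
Prior × likelihood for each component:
  w_I·p_I = 0.92 × 0.058286 = 0.0536231
  w_II·p_II = 0.08 × 0.03125 = 0.0025
Marginal: 0.0536231 + 0.0025 = 0.0561231
So the posterior for Intensity I is 0.0536231 / 0.0561231 ≈ 0.9555.

0.9555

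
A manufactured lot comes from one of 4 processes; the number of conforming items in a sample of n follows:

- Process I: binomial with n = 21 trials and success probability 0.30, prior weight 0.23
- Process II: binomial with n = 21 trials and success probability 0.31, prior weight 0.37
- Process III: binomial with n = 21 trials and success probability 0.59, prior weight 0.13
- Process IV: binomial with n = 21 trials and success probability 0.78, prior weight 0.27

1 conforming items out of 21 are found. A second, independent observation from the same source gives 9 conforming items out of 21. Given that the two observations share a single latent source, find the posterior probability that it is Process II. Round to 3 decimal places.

P(component k | x) = π_k·f_k(x) / marginal(x), where marginal(x) = Σ_j π_j·f_j(x).
Since both observations come from the same component, the likelihood for component k is f_k(x₁)·f_k(x₂).
  f_I = [0.00502691] × [0.0800777] = 0.000402544
  f_II = [0.0038955] × [0.0905083] = 0.000352575
  f_III = [2.23228e-07] × [0.0574537] = 1.28253e-08
  f_IV = [1.15549e-12] × [0.000403801] = 4.6659e-16
Multiply by the mixture weights:
  π_I·f_I = 0.23 × 0.000402544 = 9.25851e-05
  π_II·f_II = 0.37 × 0.000352575 = 0.000130453
  π_III·f_III = 0.13 × 1.28253e-08 = 1.66729e-09
  π_IV·f_IV = 0.27 × 4.6659e-16 = 1.25979e-16
Sum: 9.25851e-05 + 0.000130453 + 1.66729e-09 + 1.25979e-16 = 0.000223039
P(Process II | x) ≈ 0.585

0.585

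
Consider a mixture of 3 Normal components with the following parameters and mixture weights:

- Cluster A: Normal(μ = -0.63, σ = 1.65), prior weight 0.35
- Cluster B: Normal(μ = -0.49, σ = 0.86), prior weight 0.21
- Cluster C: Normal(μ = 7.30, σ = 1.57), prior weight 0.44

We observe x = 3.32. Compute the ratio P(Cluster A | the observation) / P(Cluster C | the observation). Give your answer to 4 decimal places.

Since P(k|x) ∝ π_k f_k(x), the posterior odds are π_i f_i(x) / (π_j f_j(x)).
Component likelihoods at x = 3.32:
  L_A = (1/(1.65·√(2π)))·exp(−(3.32−-0.63)²/(2·1.65²)) = 0.241783·exp(-2.86547) = 0.013771
  L_B = (1/(0.86·√(2π)))·exp(−(3.32−-0.49)²/(2·0.86²)) = 0.463886·exp(-9.81348) = 2.53788e-05
  L_C = (1/(1.57·√(2π)))·exp(−(3.32−7.30)²/(2·1.57²)) = 0.254103·exp(-3.21319) = 0.0102221
Odds = (0.35/0.44) × (0.013771/0.0102221) = 0.795455 × 1.34719 ≈ 1.0716

1.0716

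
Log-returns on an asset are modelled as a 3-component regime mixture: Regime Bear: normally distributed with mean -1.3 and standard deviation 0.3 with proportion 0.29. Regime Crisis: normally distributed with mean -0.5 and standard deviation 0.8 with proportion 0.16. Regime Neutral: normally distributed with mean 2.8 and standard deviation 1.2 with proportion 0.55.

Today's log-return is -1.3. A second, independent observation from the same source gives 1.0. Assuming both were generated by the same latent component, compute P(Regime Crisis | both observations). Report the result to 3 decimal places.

0.986

Posterior ∝ prior × likelihood, so P(k | x) ∝ π_k f_k(x); normalise over all components.
Since both observations come from the same component, the likelihood for component k is f_k(x₁)·f_k(x₂).
  L_Bear = [1.32981] × [2.29275e-13] = 3.04892e-13
  L_Crisis = [0.302463] × [0.0859828] = 0.0260067
  L_Neutral = [0.000970144] × [0.107931] = 0.000104709
Multiply by the mixture weights:
  π_Bear·L_Bear = 0.29 × 3.04892e-13 = 8.84185e-14
  π_Crisis·L_Crisis = 0.16 × 0.0260067 = 0.00416107
  π_Neutral·L_Neutral = 0.55 × 0.000104709 = 5.75899e-05
Marginal: 8.84185e-14 + 0.00416107 + 5.75899e-05 = 0.00421866
Responsibility of Regime Crisis: 0.00416107 / 0.00421866 ≈ 0.986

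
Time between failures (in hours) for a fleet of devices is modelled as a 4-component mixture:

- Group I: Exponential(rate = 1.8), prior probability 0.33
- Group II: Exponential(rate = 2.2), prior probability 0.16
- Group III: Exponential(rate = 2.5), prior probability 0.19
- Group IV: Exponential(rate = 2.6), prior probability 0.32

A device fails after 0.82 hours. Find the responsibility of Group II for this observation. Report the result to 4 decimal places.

0.1639

Posterior ∝ prior × likelihood, so P(k | x) ∝ w_k f_k(x); normalise over all components.
Evaluate each component's likelihood at the observed value:
  f_I = 1.8·e^(−1.8·0.82) = 1.8·e^(−1.4760) = 0.41139
  f_II = 2.2·e^(−2.2·0.82) = 2.2·e^(−1.8040) = 0.362206
  f_III = 2.5·e^(−2.5·0.82) = 2.5·e^(−2.0500) = 0.321837
  f_IV = 2.6·e^(−2.6·0.82) = 2.6·e^(−2.1320) = 0.30836
Weight by the priors:
  w_I·f_I = 0.33 × 0.41139 = 0.135759
  w_II·f_II = 0.16 × 0.362206 = 0.0579529
  w_III·f_III = 0.19 × 0.321837 = 0.0611491
  w_IV·f_IV = 0.32 × 0.30836 = 0.0986751
Sum: 0.135759 + 0.0579529 + 0.0611491 + 0.0986751 = 0.353536
P(Group II | x) = 0.0579529 / 0.353536 ≈ 0.1639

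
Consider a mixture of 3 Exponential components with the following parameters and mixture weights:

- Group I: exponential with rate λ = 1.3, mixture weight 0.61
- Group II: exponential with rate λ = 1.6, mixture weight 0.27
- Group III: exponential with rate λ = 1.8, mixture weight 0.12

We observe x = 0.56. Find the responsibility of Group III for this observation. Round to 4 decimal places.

Posterior ∝ prior × likelihood, so P(k | x) ∝ π_k f_k(x); normalise over all components.
Component likelihoods at x = 0.56:
  L_I = 0.627736
  L_II = 0.653119
  L_III = 0.656907
Prior × likelihood for each component:
  π_I·L_I = 0.61 × 0.627736 = 0.382919
  π_II·L_II = 0.27 × 0.653119 = 0.176342
  π_III·L_III = 0.12 × 0.656907 = 0.0788288
Marginal: 0.382919 + 0.176342 + 0.0788288 = 0.63809
So the posterior for Group III is 0.0788288 / 0.63809 ≈ 0.1235.

0.1235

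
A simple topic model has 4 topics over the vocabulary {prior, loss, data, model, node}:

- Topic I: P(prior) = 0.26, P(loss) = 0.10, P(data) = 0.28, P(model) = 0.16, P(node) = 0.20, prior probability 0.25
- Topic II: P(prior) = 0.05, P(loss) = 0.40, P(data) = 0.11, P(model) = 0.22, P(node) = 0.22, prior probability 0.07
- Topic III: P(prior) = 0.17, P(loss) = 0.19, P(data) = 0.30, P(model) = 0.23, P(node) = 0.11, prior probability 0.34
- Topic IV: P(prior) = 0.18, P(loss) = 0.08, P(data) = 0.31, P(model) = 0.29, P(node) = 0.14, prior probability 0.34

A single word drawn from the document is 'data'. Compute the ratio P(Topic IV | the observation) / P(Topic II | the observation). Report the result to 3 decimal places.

13.688

Only the two components matter; the odds are (π_i f_i(x)) / (π_j f_j(x)).
Categorical probabilities:
  f_I = 0.28
  f_II = 0.11
  f_III = 0.3
  f_IV = 0.31
Posterior odds = (π_IV·f_IV) / (π_II·f_II) = (0.34·0.31) / (0.07·0.11) = 0.1054 / 0.0077 ≈ 13.688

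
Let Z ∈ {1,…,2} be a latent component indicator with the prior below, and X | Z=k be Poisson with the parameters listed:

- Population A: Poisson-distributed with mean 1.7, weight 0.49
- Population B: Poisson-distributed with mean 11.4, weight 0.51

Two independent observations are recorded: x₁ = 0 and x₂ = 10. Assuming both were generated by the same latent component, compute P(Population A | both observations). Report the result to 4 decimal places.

By Bayes' theorem, P(k | x) = π_k f_k(x) / Σ_j π_j f_j(x).
Since both observations come from the same component, the likelihood for component k is f_k(x₁)·f_k(x₂).
  L_A = [0.182684] × [1.01491e-05] = 1.85406e-06
  L_B = [1.11955e-05] × [0.114374] = 1.28048e-06
Weight by the priors:
  π_A·L_A = 0.49 × 1.85406e-06 = 9.08492e-07
  π_B·L_B = 0.51 × 1.28048e-06 = 6.53043e-07
Sum: 9.08492e-07 + 6.53043e-07 = 1.56153e-06
P(Population A | x₁,x₂) ≈ 0.5818

0.5818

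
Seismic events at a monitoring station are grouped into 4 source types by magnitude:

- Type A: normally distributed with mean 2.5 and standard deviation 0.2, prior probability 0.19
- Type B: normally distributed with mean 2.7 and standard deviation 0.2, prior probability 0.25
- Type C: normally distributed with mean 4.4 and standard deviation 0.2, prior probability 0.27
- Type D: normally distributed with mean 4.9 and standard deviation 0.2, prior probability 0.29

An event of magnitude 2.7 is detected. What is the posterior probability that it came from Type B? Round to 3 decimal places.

By Bayes' theorem, P(k | x) = π_k f_k(x) / Σ_j π_j f_j(x).
Normal densities:
  p_A = (1/(0.2·√(2π)))·exp(−(2.7−2.5)²/(2·0.2²)) = 1.994711·exp(-0.50000) = 1.20985
  p_B = (1/(0.2·√(2π)))·exp(−(2.7−2.7)²/(2·0.2²)) = 1.994711·exp(-0.00000) = 1.99471
  p_C = (1/(0.2·√(2π)))·exp(−(2.7−4.4)²/(2·0.2²)) = 1.994711·exp(-36.12500) = 4.08312e-16
  p_D = (1/(0.2·√(2π)))·exp(−(2.7−4.9)²/(2·0.2²)) = 1.994711·exp(-60.50000) = 1.05941e-26
Prior × likelihood for each component:
  π_A·p_A = 0.19 × 1.20985 = 0.229872
  π_B·p_B = 0.25 × 1.99471 = 0.498678
  π_C·p_C = 0.27 × 4.08312e-16 = 1.10244e-16
  π_D·p_D = 0.29 × 1.05941e-26 = 3.07229e-27
Normaliser: 0.229872 + 0.498678 + 1.10244e-16 + 3.07229e-27 = 0.72855
So the posterior for Type B is 0.498678 / 0.72855 ≈ 0.684.

0.684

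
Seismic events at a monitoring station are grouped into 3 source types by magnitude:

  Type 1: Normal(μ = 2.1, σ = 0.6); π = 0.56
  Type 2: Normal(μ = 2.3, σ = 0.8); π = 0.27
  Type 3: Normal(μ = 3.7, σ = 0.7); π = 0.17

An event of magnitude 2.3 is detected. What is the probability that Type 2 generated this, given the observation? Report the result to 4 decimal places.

0.2693

By Bayes' theorem, P(k | x) = P(Z=k) f_k(x) / Σ_j P(Z=j) f_j(x).
Evaluate each component's likelihood at the observed value:
  p_1 = (1/(0.6·√(2π)))·exp(−(2.3−2.1)²/(2·0.6²)) = 0.664904·exp(-0.05556) = 0.628972
  p_2 = (1/(0.8·√(2π)))·exp(−(2.3−2.3)²/(2·0.8²)) = 0.498678·exp(-0.00000) = 0.498678
  p_3 = (1/(0.7·√(2π)))·exp(−(2.3−3.7)²/(2·0.7²)) = 0.569918·exp(-2.00000) = 0.07713
Unnormalised posteriors:
  P(Z=1)·p_1 = 0.56 × 0.628972 = 0.352224
  P(Z=2)·p_2 = 0.27 × 0.498678 = 0.134643
  P(Z=3)·p_3 = 0.17 × 0.07713 = 0.0131121
Normaliser: 0.352224 + 0.134643 + 0.0131121 = 0.499979
Responsibility of Type 2: 0.134643 / 0.499979 ≈ 0.2693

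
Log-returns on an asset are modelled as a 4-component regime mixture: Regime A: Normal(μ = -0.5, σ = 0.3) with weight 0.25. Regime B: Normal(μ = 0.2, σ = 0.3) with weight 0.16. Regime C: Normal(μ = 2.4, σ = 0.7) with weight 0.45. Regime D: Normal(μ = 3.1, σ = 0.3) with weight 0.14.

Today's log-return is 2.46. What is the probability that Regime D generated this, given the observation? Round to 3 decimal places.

By Bayes' theorem, P(k | x) = π_k f_k(x) / Σ_j π_j f_j(x).
Evaluate each component's likelihood at the observed value:
  L_A = 9.64414e-22
  L_B = 6.31599e-13
  L_C = 0.567828
  L_D = 0.136624
Weight by the priors:
  π_A·L_A = 0.25 × 9.64414e-22 = 2.41104e-22
  π_B·L_B = 0.16 × 6.31599e-13 = 1.01056e-13
  π_C·L_C = 0.45 × 0.567828 = 0.255523
  π_D·L_D = 0.14 × 0.136624 = 0.0191274
Evidence: 2.41104e-22 + 1.01056e-13 + 0.255523 + 0.0191274 = 0.27465
P(Regime D | x) ≈ 0.070

0.070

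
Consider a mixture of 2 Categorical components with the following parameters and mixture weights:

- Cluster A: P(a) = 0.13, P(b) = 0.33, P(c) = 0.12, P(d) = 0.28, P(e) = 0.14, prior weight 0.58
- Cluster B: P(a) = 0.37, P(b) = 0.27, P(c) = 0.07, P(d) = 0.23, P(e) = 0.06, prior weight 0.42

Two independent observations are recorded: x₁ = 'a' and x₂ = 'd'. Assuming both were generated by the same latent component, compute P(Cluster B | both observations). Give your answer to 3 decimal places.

Posterior ∝ prior × likelihood, so P(k | x) ∝ w_k f_k(x); normalise over all components.
Since both observations come from the same component, the likelihood for component k is f_k(x₁)·f_k(x₂).
  p_A = [P(a | comp) = 0.13] × [0.28] = 0.0364
  p_B = [P(a | comp) = 0.37] × [0.23] = 0.0851
Unnormalised posteriors:
  w_A·p_A = 0.58 × 0.0364 = 0.021112
  w_B·p_B = 0.42 × 0.0851 = 0.035742
Denominator: 0.021112 + 0.035742 = 0.056854
So the posterior for Cluster B is 0.035742 / 0.056854 ≈ 0.629.

0.629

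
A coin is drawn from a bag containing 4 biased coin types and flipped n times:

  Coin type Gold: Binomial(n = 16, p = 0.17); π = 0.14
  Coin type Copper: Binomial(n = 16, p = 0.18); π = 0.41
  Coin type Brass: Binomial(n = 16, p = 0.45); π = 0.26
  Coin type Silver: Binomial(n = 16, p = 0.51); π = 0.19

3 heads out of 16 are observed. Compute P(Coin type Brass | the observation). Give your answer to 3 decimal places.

0.039

P(component k | x) = P(Z=k)·f_k(x) / marginal(x), where marginal(x) = Σ_j P(Z=j)·f_j(x).
Binomial probabilities:
  L_Gold = 0.24409
  L_Copper = 0.247506
  L_Brass = 0.0215051
  L_Silver = 0.00697345
Unnormalised posteriors:
  P(Z=Gold)·L_Gold = 0.14 × 0.24409 = 0.0341726
  P(Z=Copper)·L_Copper = 0.41 × 0.247506 = 0.101477
  P(Z=Brass)·L_Brass = 0.26 × 0.0215051 = 0.00559131
  P(Z=Silver)·L_Silver = 0.19 × 0.00697345 = 0.00132496
Normaliser: 0.0341726 + 0.101477 + 0.00559131 + 0.00132496 = 0.142566
P(Coin type Brass | the observation) ≈ 0.039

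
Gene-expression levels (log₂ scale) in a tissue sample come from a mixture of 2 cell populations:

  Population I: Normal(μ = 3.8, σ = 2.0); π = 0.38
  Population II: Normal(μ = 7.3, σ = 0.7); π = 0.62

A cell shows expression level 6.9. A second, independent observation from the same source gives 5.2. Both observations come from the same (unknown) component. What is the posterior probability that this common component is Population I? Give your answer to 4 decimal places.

0.6520

Posterior ∝ prior × likelihood, so P(k | x) ∝ π_k f_k(x); normalise over all components.
Since both observations come from the same component, the likelihood for component k is f_k(x₁)·f_k(x₂).
  f_I = [(1/(2.0·√(2π)))·exp(−(6.9−3.8)²/(2·2.0²)) = 0.199471·exp(-1.20125) = 0.0600045] × [0.156127] = 0.00936832
  f_II = [(1/(0.7·√(2π)))·exp(−(6.9−7.3)²/(2·0.7²)) = 0.569918·exp(-0.16327) = 0.484068] × [0.00633121] = 0.00306474
Prior × likelihood for each component:
  π_I·f_I = 0.38 × 0.00936832 = 0.00355996
  π_II·f_II = 0.62 × 0.00306474 = 0.00190014
Sum: 0.00355996 + 0.00190014 = 0.0054601
Responsibility of Population I: 0.00355996 / 0.0054601 ≈ 0.6520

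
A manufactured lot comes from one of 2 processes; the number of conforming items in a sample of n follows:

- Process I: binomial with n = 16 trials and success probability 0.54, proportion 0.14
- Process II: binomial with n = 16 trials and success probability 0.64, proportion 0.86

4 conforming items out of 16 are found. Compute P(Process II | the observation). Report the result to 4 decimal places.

By Bayes' theorem, P(k | x) = π_k f_k(x) / Σ_j π_j f_j(x).
Binomial probabilities:
  p_I = 0.0138912
  p_II = 0.00144684
Prior × likelihood for each component:
  π_I·p_I = 0.14 × 0.0138912 = 0.00194477
  π_II·p_II = 0.86 × 0.00144684 = 0.00124428
Normaliser: 0.00194477 + 0.00124428 = 0.00318906
P(Process II | x) ≈ 0.3902

0.3902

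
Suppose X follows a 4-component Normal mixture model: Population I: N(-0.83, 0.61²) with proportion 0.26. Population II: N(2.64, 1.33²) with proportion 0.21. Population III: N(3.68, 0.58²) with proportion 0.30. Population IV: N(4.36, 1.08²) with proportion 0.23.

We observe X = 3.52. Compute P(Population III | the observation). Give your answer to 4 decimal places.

0.6366

By Bayes' theorem, P(k | x) = P(Z=k) f_k(x) / Σ_j P(Z=j) f_j(x).
Evaluate each component's likelihood at the observed value:
  f_I = (1/(0.61·√(2π)))·exp(−(3.52−-0.83)²/(2·0.61²)) = 0.654004·exp(-25.42663) = 5.92835e-12
  f_II = (1/(1.33·√(2π)))·exp(−(3.52−2.64)²/(2·1.33²)) = 0.299957·exp(-0.21889) = 0.240987
  f_III = (1/(0.58·√(2π)))·exp(−(3.52−3.68)²/(2·0.58²)) = 0.687832·exp(-0.03805) = 0.662151
  f_IV = (1/(1.08·√(2π)))·exp(−(3.52−4.36)²/(2·1.08²)) = 0.369391·exp(-0.30247) = 0.272977
Prior × likelihood for each component:
  P(Z=I)·f_I = 0.26 × 5.92835e-12 = 1.54137e-12
  P(Z=II)·f_II = 0.21 × 0.240987 = 0.0506074
  P(Z=III)·f_III = 0.30 × 0.662151 = 0.198645
  P(Z=IV)·f_IV = 0.23 × 0.272977 = 0.0627846
Evidence: 1.54137e-12 + 0.0506074 + 0.198645 + 0.0627846 = 0.312037
P(Population III | x) ≈ 0.6366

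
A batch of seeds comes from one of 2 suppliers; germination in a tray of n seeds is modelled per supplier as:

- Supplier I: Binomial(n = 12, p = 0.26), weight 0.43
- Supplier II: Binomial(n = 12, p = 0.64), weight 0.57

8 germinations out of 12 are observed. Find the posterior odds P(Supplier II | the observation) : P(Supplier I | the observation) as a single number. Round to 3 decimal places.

Since P(k|x) ∝ P(Z=k) f_k(x), the posterior odds are P(Z=i) f_i(x) / (P(Z=j) f_j(x)).
Binomial probabilities:
  f_I = 0.00309969
  f_II = 0.234021
0.133392 / 0.00133287 ≈ 100.079

100.079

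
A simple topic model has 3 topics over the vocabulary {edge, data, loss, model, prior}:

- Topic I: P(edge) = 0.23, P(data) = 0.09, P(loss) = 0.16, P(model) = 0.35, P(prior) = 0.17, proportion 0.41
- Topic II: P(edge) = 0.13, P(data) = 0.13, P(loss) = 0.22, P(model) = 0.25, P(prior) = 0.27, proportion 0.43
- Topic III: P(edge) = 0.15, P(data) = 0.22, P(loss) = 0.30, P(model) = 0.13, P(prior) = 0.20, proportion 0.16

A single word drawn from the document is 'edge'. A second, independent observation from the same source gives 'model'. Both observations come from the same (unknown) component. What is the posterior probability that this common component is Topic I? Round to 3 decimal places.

0.659

The responsibility of component k is P(Z=k) f_k(x) divided by Σ_j P(Z=j) f_j(x).
Since both observations come from the same component, the likelihood for component k is f_k(x₁)·f_k(x₂).
  L_I = [0.23] × [0.35] = 0.0805
  L_II = [0.13] × [0.25] = 0.0325
  L_III = [0.15] × [0.13] = 0.0195
Multiply by the mixture weights:
  P(Z=I)·L_I = 0.41 × 0.0805 = 0.033005
  P(Z=II)·L_II = 0.43 × 0.0325 = 0.013975
  P(Z=III)·L_III = 0.16 × 0.0195 = 0.00312
Denominator: 0.033005 + 0.013975 + 0.00312 = 0.0501
P(Topic I | x₁, x₂) ≈ 0.659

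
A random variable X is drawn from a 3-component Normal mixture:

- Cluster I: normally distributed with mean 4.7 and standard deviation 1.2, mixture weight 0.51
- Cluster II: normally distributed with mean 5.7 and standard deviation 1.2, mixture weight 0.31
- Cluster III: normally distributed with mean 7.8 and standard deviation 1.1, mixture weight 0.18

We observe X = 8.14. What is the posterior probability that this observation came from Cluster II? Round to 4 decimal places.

The responsibility of component k is π_k f_k(x) divided by Σ_j π_j f_j(x).
Component likelihoods at x = 8.14:
  L_I = 0.00546086
  L_II = 0.0420674
  L_III = 0.345758
Multiply by the mixture weights:
  π_I·L_I = 0.51 × 0.00546086 = 0.00278504
  π_II·L_II = 0.31 × 0.0420674 = 0.0130409
  π_III·L_III = 0.18 × 0.345758 = 0.0622364
Denominator: 0.00278504 + 0.0130409 + 0.0622364 = 0.0780623
Responsibility of Cluster II: 0.0130409 / 0.0780623 ≈ 0.1671

0.1671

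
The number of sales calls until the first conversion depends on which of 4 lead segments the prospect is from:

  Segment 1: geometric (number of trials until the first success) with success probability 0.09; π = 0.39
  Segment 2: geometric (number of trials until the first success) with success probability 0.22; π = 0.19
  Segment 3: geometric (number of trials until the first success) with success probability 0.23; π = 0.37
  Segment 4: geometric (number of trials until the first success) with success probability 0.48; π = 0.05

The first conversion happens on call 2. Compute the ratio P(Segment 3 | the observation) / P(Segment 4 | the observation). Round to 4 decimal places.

Since P(k|x) ∝ π_k f_k(x), the posterior odds are π_i f_i(x) / (π_j f_j(x)).
Component likelihoods at x = 2:
  L_1 = 0.0819
  L_2 = 0.1716
  L_3 = 0.1771
  L_4 = 0.2496
Odds = (0.37/0.05) × (0.1771/0.2496) = 7.4 × 0.709535 ≈ 5.2506

5.2506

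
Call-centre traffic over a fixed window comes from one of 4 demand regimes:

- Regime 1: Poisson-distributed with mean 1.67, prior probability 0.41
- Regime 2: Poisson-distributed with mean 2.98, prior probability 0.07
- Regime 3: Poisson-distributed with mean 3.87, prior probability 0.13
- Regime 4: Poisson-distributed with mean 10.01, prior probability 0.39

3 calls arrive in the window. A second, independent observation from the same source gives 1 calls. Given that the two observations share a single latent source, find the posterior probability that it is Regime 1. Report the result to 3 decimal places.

0.808

P(component k | x) = π_k·f_k(x) / marginal(x), where marginal(x) = Σ_j π_j·f_j(x).
Since both observations come from the same component, the likelihood for component k is f_k(x₁)·f_k(x₂).
  p_1 = [e^(−1.67)·1.67^3/3! = 0.146126] × [0.314373] = 0.0459379
  p_2 = [e^(−2.98)·2.98^3/3! = 0.224027] × [0.151363] = 0.0339093
  p_3 = [e^(−3.87)·3.87^3/3! = 0.201494] × [0.0807219] = 0.016265
  p_4 = [e^(−10.01)·10.01^3/3! = 0.00751386] × [0.000449931] = 3.38072e-06
Prior × likelihood for each component:
  π_1·p_1 = 0.41 × 0.0459379 = 0.0188345
  π_2·p_2 = 0.07 × 0.0339093 = 0.00237365
  π_3·p_3 = 0.13 × 0.016265 = 0.00211445
  π_4·p_4 = 0.39 × 3.38072e-06 = 1.31848e-06
Evidence: 0.0188345 + 0.00237365 + 0.00211445 + 1.31848e-06 = 0.023324
Responsibility of Regime 1: 0.0188345 / 0.023324 ≈ 0.808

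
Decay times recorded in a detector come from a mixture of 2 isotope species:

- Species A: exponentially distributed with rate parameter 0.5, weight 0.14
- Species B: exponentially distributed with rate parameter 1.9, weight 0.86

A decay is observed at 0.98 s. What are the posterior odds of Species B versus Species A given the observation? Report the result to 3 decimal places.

5.920

Since P(k|x) ∝ π_k f_k(x), the posterior odds are π_i f_i(x) / (π_j f_j(x)).
Exponential densities:
  f_A = 0.5·e^(−0.5·0.98) = 0.5·e^(−0.4900) = 0.306313
  f_B = 1.9·e^(−1.9·0.98) = 1.9·e^(−1.8620) = 0.295187
Odds = (0.86/0.14) × (0.295187/0.306313) = 6.14286 × 0.963677 ≈ 5.920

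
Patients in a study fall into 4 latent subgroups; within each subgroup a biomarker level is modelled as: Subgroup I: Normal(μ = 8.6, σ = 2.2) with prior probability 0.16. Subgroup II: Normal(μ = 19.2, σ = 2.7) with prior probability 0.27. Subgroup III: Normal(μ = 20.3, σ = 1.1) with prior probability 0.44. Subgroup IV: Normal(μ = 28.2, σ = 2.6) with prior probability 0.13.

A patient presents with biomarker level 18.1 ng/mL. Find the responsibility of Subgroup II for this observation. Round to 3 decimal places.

Apply Bayes' rule: the posterior for each component is proportional to its prior times its likelihood at x.
Normal densities:
  f_I = 1.61961e-05
  f_II = 0.135989
  f_III = 0.0490827
  f_IV = 8.1121e-05
Unnormalised posteriors:
  w_I·f_I = 0.16 × 1.61961e-05 = 2.59137e-06
  w_II·f_II = 0.27 × 0.135989 = 0.0367171
  w_III·f_III = 0.44 × 0.0490827 = 0.0215964
  w_IV·f_IV = 0.13 × 8.1121e-05 = 1.05457e-05
Normaliser: 2.59137e-06 + 0.0367171 + 0.0215964 + 1.05457e-05 = 0.0583266
Responsibility of Subgroup II: 0.0367171 / 0.0583266 ≈ 0.630

0.630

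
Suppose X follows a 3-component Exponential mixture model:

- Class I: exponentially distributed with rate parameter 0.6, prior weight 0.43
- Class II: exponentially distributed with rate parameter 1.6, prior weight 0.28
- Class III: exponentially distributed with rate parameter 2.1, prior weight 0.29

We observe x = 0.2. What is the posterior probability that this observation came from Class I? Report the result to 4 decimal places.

By Bayes' theorem, P(k | x) = P(Z=k) f_k(x) / Σ_j P(Z=j) f_j(x).
Evaluate each component's likelihood at the observed value:
  L_I = 0.6·e^(−0.6·0.2) = 0.6·e^(−0.1200) = 0.532152
  L_II = 1.6·e^(−1.6·0.2) = 1.6·e^(−0.3200) = 1.16184
  L_III = 2.1·e^(−2.1·0.2) = 2.1·e^(−0.4200) = 1.3798
Multiply by the mixture weights:
  P(Z=I)·L_I = 0.43 × 0.532152 = 0.228825
  P(Z=II)·L_II = 0.28 × 1.16184 = 0.325315
  P(Z=III)·L_III = 0.29 × 1.3798 = 0.400142
Normaliser: 0.228825 + 0.325315 + 0.400142 = 0.954282
P(Class I | x) ≈ 0.2398

0.2398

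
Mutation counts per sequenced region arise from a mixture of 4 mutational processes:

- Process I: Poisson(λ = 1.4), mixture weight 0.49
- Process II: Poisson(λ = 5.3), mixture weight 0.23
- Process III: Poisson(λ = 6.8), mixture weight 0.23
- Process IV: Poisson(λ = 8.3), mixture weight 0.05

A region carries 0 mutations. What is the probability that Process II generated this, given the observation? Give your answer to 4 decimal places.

P(component k | x) = π_k·f_k(x) / marginal(x), where marginal(x) = Σ_j π_j·f_j(x).
Poisson probabilities:
  f_I = 0.246597
  f_II = 0.00499159
  f_III = 0.00111378
  f_IV = 0.000248517
Multiply by the mixture weights:
  π_I·f_I = 0.49 × 0.246597 = 0.120833
  π_II·f_II = 0.23 × 0.00499159 = 0.00114807
  π_III·f_III = 0.23 × 0.00111378 = 0.000256168
  π_IV·f_IV = 0.05 × 0.000248517 = 1.24258e-05
Normaliser: 0.120833 + 0.00114807 + 0.000256168 + 1.24258e-05 = 0.122249
So the posterior for Process II is 0.00114807 / 0.122249 ≈ 0.0094.

0.0094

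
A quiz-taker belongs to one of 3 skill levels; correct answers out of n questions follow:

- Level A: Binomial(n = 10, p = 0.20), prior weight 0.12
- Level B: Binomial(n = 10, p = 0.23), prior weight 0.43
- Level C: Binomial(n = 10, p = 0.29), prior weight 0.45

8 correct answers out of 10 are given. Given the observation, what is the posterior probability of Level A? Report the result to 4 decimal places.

0.0145

Posterior ∝ prior × likelihood, so P(k | x) ∝ π_k f_k(x); normalise over all components.
Evaluate each component's likelihood at the observed value:
  f_A = C(10,8)·0.20^8·0.80^2 = 45·2.56e-06·0.64 = 7.3728e-05
  f_B = C(10,8)·0.23^8·0.77^2 = 45·7.8311e-06·0.5929 = 0.000208938
  f_C = C(10,8)·0.29^8·0.71^2 = 45·5.00246e-05·0.5041 = 0.00113478
Prior × likelihood for each component:
  π_A·f_A = 0.12 × 7.3728e-05 = 8.84736e-06
  π_B·f_B = 0.43 × 0.000208938 = 8.98432e-05
  π_C·f_C = 0.45 × 0.00113478 = 0.000510653
Normaliser: 8.84736e-06 + 8.98432e-05 + 0.000510653 = 0.000609343
P(Level A | data) = 8.84736e-06 / 0.000609343 ≈ 0.0145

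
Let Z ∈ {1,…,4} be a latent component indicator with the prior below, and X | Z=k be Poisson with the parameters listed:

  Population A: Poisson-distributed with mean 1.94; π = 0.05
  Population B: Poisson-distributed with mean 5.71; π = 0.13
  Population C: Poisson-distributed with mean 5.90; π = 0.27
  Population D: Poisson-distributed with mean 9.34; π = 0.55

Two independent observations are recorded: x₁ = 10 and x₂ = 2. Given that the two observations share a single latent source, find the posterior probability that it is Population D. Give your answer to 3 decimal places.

0.260

P(component k | x) = P(Z=k)·f_k(x) / marginal(x), where marginal(x) = Σ_j P(Z=j)·f_j(x).
Since both observations come from the same component, the likelihood for component k is f_k(x₁)·f_k(x₂).
  f_A = [2.99036e-05] × [0.270422] = 8.08658e-06
  f_B = [0.0336338] × [0.0540034] = 0.00181634
  f_C = [0.0385851] × [0.04768] = 0.00183974
  f_D = [0.122291] × [0.00383136] = 0.000468542
Multiply by the mixture weights:
  P(Z=A)·f_A = 0.05 × 8.08658e-06 = 4.04329e-07
  P(Z=B)·f_B = 0.13 × 0.00181634 = 0.000236124
  P(Z=C)·f_C = 0.27 × 0.00183974 = 0.00049673
  P(Z=D)·f_D = 0.55 × 0.000468542 = 0.000257698
Normaliser: 4.04329e-07 + 0.000236124 + 0.00049673 + 0.000257698 = 0.000990956
Responsibility of Population D: 0.000257698 / 0.000990956 ≈ 0.260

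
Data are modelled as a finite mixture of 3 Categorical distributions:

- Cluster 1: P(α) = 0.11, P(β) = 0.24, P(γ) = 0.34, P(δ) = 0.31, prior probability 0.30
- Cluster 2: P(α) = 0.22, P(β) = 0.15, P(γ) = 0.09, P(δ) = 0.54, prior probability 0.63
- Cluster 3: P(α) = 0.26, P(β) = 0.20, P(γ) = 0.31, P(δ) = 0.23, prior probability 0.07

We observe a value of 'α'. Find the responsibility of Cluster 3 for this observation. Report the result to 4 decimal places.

Apply Bayes' rule: the posterior for each component is proportional to its prior times its likelihood at x.
Categorical probabilities:
  f_1 = P(α | comp) = 0.11
  f_2 = P(α | comp) = 0.22
  f_3 = P(α | comp) = 0.26
Weight by the priors:
  P(Z=1)·f_1 = 0.30 × 0.11 = 0.033
  P(Z=2)·f_2 = 0.63 × 0.22 = 0.1386
  P(Z=3)·f_3 = 0.07 × 0.26 = 0.0182
Sum: 0.033 + 0.1386 + 0.0182 = 0.1898
So the posterior for Cluster 3 is 0.0182 / 0.1898 ≈ 0.0959.

0.0959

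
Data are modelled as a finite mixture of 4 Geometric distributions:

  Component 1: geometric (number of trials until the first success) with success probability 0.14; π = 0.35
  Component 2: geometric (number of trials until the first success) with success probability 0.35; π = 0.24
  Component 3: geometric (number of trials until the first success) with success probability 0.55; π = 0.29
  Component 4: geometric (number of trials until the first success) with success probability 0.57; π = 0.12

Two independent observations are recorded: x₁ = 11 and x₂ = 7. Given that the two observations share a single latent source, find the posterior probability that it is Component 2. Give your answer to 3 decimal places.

0.046

The responsibility of component k is P(Z=k) f_k(x) divided by Σ_j P(Z=j) f_j(x).
Since both observations come from the same component, the likelihood for component k is f_k(x₁)·f_k(x₂).
  L_1 = [0.14·(1−0.14)^10 = 0.14·0.221302 = 0.0309822] × [0.0566394] = 0.00175481
  L_2 = [0.35·(1−0.35)^10 = 0.35·0.0134627 = 0.00471196] × [0.0263966] = 0.00012438
  L_3 = [0.55·(1−0.55)^10 = 0.55·0.000340506 = 0.000187278] × [0.00456707] = 8.55314e-07
  L_4 = [0.57·(1−0.57)^10 = 0.57·0.000216115 = 0.000123185] × [0.00360318] = 4.43859e-07
Unnormalised posteriors:
  P(Z=1)·L_1 = 0.35 × 0.00175481 = 0.000614185
  P(Z=2)·L_2 = 0.24 × 0.00012438 = 2.98511e-05
  P(Z=3)·L_3 = 0.29 × 8.55314e-07 = 2.48041e-07
  P(Z=4)·L_4 = 0.12 × 4.43859e-07 = 5.32631e-08
Sum: 0.000614185 + 2.98511e-05 + 2.48041e-07 + 5.32631e-08 = 0.000644338
Responsibility of Component 2: 2.98511e-05 / 0.000644338 ≈ 0.046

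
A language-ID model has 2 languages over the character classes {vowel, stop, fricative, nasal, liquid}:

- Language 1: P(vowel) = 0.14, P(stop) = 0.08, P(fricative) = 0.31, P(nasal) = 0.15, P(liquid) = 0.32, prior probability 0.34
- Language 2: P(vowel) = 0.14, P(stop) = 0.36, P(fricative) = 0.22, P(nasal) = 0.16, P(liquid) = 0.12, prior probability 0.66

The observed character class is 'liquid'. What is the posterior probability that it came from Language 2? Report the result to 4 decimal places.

0.4213

By Bayes' theorem, P(k | x) = π_k f_k(x) / Σ_j π_j f_j(x).
Component likelihoods at x = 'liquid':
  p_1 = P(liquid | comp) = 0.32
  p_2 = P(liquid | comp) = 0.12
Unnormalised posteriors:
  π_1·p_1 = 0.34 × 0.32 = 0.1088
  π_2·p_2 = 0.66 × 0.12 = 0.0792
Evidence: 0.1088 + 0.0792 = 0.188
P(Language 2 | x) ≈ 0.4213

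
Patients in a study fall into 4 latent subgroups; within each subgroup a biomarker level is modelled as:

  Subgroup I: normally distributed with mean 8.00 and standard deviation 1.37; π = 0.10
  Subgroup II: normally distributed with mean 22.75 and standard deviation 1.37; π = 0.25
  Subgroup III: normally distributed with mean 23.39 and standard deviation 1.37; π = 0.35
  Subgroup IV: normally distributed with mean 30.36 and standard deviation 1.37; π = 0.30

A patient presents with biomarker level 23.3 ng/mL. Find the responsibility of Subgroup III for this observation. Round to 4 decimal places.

P(component k | x) = P(Z=k)·f_k(x) / marginal(x), where marginal(x) = Σ_j P(Z=j)·f_j(x).
Component likelihoods at x = 23.3 ng/mL:
  p_I = (1/(1.37·√(2π)))·exp(−(23.3−8.00)²/(2·1.37²)) = 0.291199·exp(-62.36081) = 2.40566e-28
  p_II = (1/(1.37·√(2π)))·exp(−(23.3−22.75)²/(2·1.37²)) = 0.291199·exp(-0.08059) = 0.268653
  p_III = (1/(1.37·√(2π)))·exp(−(23.3−23.39)²/(2·1.37²)) = 0.291199·exp(-0.00216) = 0.290571
  p_IV = (1/(1.37·√(2π)))·exp(−(23.3−30.36)²/(2·1.37²)) = 0.291199·exp(-13.27817) = 4.98371e-07
Unnormalised posteriors:
  P(Z=I)·p_I = 0.10 × 2.40566e-28 = 2.40566e-29
  P(Z=II)·p_II = 0.25 × 0.268653 = 0.0671633
  P(Z=III)·p_III = 0.35 × 0.290571 = 0.1017
  P(Z=IV)·p_IV = 0.30 × 4.98371e-07 = 1.49511e-07
Sum: 2.40566e-29 + 0.0671633 + 0.1017 + 1.49511e-07 = 0.168863
So the posterior for Subgroup III is 0.1017 / 0.168863 ≈ 0.6023.

0.6023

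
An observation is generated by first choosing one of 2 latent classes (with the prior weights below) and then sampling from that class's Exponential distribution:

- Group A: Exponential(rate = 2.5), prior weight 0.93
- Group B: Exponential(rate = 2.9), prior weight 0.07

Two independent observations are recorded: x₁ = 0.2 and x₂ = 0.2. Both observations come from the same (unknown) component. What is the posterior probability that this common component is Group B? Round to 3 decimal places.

0.079

Posterior ∝ prior × likelihood, so P(k | x) ∝ w_k f_k(x); normalise over all components.
Since both observations come from the same component, the likelihood for component k is f_k(x₁)·f_k(x₂).
  L_A = [2.5·e^(−2.5·0.2) = 2.5·e^(−0.5000) = 1.51633] × [1.51633] = 2.29925
  L_B = [2.9·e^(−2.9·0.2) = 2.9·e^(−0.5800) = 1.62371] × [1.62371] = 2.63642
Prior × likelihood for each component:
  w_A·L_A = 0.93 × 2.29925 = 2.1383
  w_B·L_B = 0.07 × 2.63642 = 0.184549
Sum: 2.1383 + 0.184549 = 2.32285
P(Group B | data) ≈ 0.079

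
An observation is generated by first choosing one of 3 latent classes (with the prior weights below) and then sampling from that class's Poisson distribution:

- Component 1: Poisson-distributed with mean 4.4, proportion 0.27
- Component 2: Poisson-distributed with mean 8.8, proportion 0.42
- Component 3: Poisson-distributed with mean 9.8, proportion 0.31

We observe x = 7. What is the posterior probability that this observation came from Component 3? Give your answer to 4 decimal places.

0.2905

Apply Bayes' rule: the posterior for each component is proportional to its prior times its likelihood at x.
Component likelihoods at x = 7:
  p_1 = e^(−4.4)·4.4^7/7! = 0.0777754
  p_2 = e^(−8.8)·8.8^7/7! = 0.122224
  p_3 = e^(−9.8)·9.8^7/7! = 0.0955138
Unnormalised posteriors:
  w_1·p_1 = 0.27 × 0.0777754 = 0.0209994
  w_2·p_2 = 0.42 × 0.122224 = 0.0513341
  w_3·p_3 = 0.31 × 0.0955138 = 0.0296093
Sum: 0.0209994 + 0.0513341 + 0.0296093 = 0.101943
P(Component 3 | x) = 0.0296093 / 0.101943 ≈ 0.2905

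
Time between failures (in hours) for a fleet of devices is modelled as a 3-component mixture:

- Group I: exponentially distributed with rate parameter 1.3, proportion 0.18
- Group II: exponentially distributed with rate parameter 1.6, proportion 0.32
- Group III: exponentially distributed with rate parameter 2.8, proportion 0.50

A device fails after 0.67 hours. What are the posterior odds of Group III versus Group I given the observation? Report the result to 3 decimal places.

2.190

Since P(k|x) ∝ w_k f_k(x), the posterior odds are w_i f_i(x) / (w_j f_j(x)).
Evaluate each component's likelihood at the observed value:
  L_I = 0.544093
  L_II = 0.547717
  L_III = 0.428965
Posterior odds = (w_III·L_III) / (w_I·L_I) = (0.50·0.428965) / (0.18·0.544093) = 0.214482 / 0.0979367 ≈ 2.190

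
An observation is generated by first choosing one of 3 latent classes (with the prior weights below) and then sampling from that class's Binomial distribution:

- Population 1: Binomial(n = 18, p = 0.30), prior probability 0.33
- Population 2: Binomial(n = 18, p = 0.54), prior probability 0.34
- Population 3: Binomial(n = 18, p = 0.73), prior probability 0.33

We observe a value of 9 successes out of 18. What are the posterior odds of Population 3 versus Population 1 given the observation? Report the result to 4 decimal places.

0.5652

Posterior odds = (w_i f_i(x)) / (w_j f_j(x)); the normalising sum cancels.
Component likelihoods at x = 9 successes out of 18:
  f_1 = C(18,9)·0.30^9·0.70^9 = 48620·1.9683e-05·0.0403536 = 0.0386179
  f_2 = C(18,9)·0.54^9·0.46^9 = 48620·0.00390431·0.00092219 = 0.175057
  f_3 = C(18,9)·0.73^9·0.27^9 = 48620·0.0588716·7.6256e-06 = 0.021827
Posterior odds = (w_3·f_3) / (w_1·f_1) = (0.33·0.021827) / (0.33·0.0386179) = 0.00720292 / 0.0127439 ≈ 0.5652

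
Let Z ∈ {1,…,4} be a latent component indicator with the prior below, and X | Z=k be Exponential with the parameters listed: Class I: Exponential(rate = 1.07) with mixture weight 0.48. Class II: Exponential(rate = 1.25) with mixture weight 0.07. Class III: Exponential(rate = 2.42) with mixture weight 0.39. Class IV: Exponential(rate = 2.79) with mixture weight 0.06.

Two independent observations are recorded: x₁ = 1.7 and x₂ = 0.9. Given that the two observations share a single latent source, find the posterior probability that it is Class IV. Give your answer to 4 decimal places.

0.0077

Apply Bayes' rule: the posterior for each component is proportional to its prior times its likelihood at x.
Since both observations come from the same component, the likelihood for component k is f_k(x₁)·f_k(x₂).
  p_I = [0.173541] × [0.408468] = 0.070886
  p_II = [0.149291] × [0.405816] = 0.0605847
  p_III = [0.0395483] × [0.274108] = 0.0108405
  p_IV = [0.0243078] × [0.226512] = 0.005506
Prior × likelihood for each component:
  π_I·p_I = 0.48 × 0.070886 = 0.0340253
  π_II·p_II = 0.07 × 0.0605847 = 0.00424093
  π_III·p_III = 0.39 × 0.0108405 = 0.0042278
  π_IV·p_IV = 0.06 × 0.005506 = 0.00033036
Denominator: 0.0340253 + 0.00424093 + 0.0042278 + 0.00033036 = 0.0428244
P(Class IV | data) ≈ 0.0077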